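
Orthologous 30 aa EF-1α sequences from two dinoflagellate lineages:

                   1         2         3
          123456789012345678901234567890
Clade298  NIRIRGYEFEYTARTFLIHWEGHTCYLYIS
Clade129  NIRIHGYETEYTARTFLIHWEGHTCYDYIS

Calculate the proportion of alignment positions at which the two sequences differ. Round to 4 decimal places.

0.1000

The sequences differ at positions 5 (R/H), 9 (F/T), 27 (L/D).
There are 3 differences over 30 sites, so p = 3/30 = 0.1000.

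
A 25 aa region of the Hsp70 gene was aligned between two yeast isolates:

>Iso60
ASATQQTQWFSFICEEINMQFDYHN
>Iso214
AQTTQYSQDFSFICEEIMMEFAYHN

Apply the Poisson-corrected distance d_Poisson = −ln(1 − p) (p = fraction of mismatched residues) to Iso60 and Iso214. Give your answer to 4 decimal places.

Mismatches occur at site 2 (S↔Q), site 3 (A↔T), site 6 (Q↔Y), site 7 (T↔S), site 9 (W↔D), site 18 (N↔M), site 20 (Q↔E), site 22 (D↔A).
p = 8/25 = 0.320000.
d = −ln(1 − 0.320000) = −ln(0.680000) = 0.3857.

0.3857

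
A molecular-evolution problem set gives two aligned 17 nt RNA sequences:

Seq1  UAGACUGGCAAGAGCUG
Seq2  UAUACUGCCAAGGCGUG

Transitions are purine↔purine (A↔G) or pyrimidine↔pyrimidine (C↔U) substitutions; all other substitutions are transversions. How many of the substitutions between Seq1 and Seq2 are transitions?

1

Mismatches occur at site 3 (G/U, transversion), site 8 (G/C, transversion), site 13 (A/G, transition), site 14 (G/C, transversion), site 15 (C/G, transversion).
Of the 5 differences, 1 transition and 4 transversions, so the answer is 1.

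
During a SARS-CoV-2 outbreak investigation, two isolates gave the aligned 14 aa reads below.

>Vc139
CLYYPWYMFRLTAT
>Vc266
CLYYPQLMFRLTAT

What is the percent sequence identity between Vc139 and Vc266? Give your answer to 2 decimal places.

Mismatches occur at site 6 (W↔Q), site 7 (Y↔L).
12 of the 14 sites match, so the percent identity is 12/14 × 100 = 85.71%.

85.71%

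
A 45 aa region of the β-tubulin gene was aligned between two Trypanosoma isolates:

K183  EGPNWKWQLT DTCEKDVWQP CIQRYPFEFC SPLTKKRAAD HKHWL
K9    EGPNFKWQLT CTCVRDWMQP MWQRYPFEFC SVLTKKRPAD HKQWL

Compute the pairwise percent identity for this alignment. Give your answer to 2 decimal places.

75.56%

Mismatches occur at site 5 (W/F), site 11 (D/C), site 14 (E/V), site 15 (K/R), site 17 (V/W), site 18 (W/M), site 21 (C/M), site 22 (I/W), site 32 (P/V), site 38 (A/P), site 43 (H/Q).
34 of the 45 sites match, so the percent identity is 34/45 × 100 = 75.56%.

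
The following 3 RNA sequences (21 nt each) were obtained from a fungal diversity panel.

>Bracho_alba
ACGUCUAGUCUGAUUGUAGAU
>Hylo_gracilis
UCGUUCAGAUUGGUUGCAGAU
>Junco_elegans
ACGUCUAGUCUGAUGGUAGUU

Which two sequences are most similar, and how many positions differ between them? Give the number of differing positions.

2

Pairwise Hamming distances:
  Bracho_alba vs Hylo_gracilis: 7
  Bracho_alba vs Junco_elegans: 2
  Hylo_gracilis vs Junco_elegans: 9
The smallest is 2, between Bracho_alba and Junco_elegans.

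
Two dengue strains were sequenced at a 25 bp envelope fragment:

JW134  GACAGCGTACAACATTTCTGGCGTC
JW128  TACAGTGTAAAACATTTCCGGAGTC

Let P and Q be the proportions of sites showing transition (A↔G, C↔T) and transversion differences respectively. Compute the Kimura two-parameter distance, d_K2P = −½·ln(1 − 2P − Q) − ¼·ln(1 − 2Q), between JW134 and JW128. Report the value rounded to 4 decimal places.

0.2329

Mismatches occur at site 1 (G↔T, transversion), site 6 (C↔T, transition), site 10 (C↔A, transversion), site 19 (T↔C, transition), site 22 (C↔A, transversion).
Of the 5 differences, 2 transitions and 3 transversions over 25 sites: P = 2/25 = 0.080000, Q = 3/25 = 0.120000.
d = −0.5·ln(0.720000) − 0.25·ln(0.760000) = −0.5·(-0.328504) − 0.25·(-0.274437) = 0.2329.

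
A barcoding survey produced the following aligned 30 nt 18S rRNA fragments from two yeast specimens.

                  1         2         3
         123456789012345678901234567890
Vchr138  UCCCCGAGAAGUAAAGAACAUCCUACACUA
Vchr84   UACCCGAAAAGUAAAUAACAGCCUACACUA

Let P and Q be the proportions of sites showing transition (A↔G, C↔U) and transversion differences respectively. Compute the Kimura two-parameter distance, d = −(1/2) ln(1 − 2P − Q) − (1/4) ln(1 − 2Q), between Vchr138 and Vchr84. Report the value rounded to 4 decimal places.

0.1469

Mismatches occur at site 2 (C→A, transversion), site 8 (G→A, transition), site 16 (G→U, transversion), site 21 (U→G, transversion).
Of the 4 differences, 1 transition and 3 transversions over 30 sites: P = 1/30 = 0.033333, Q = 3/30 = 0.100000.
d = −0.5·ln(0.833334) − 0.25·ln(0.800000) = −0.5·(-0.182321) − 0.25·(-0.223144) = 0.1469.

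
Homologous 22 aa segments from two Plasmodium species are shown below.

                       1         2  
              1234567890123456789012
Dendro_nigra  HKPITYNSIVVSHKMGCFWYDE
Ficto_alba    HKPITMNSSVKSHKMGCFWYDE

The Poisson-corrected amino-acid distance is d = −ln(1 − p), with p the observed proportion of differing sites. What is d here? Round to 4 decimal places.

Mismatches occur at site 6 (Y↔M), site 9 (I↔S), site 11 (V↔K).
p = 3/22 = 0.136364.
d = −ln(1 − 0.136364) = −ln(0.863636) = 0.1466.

0.1466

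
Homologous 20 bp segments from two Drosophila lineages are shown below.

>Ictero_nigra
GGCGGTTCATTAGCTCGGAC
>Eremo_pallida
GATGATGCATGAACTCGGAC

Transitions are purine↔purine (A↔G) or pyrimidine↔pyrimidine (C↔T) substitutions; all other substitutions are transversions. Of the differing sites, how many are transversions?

The sequences differ at positions 2 (G/A, transition), 3 (C/T, transition), 5 (G/A, transition), 7 (T/G, transversion), 11 (T/G, transversion), 13 (G/A, transition).
Of the 6 differences, 4 transitions and 2 transversions, so the answer is 2.

2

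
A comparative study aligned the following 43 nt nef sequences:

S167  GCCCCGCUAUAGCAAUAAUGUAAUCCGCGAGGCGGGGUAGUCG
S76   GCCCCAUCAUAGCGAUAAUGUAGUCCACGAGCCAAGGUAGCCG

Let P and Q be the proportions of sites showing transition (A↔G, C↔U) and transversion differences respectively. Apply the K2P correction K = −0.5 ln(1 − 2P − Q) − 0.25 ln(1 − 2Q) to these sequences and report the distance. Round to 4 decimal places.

0.3035

Mismatches occur at site 6 (G→A, transition), site 7 (C→U, transition), site 8 (U→C, transition), site 14 (A→G, transition), site 23 (A→G, transition), site 27 (G→A, transition), site 32 (G→C, transversion), site 34 (G→A, transition), site 35 (G→A, transition), site 41 (U→C, transition).
Of the 10 differences, 9 transitions and 1 transversion over 43 sites: P = 9/43 = 0.209302, Q = 1/43 = 0.023256.
d = −0.5·ln(0.558140) − 0.25·ln(0.953488) = −0.5·(-0.583145) − 0.25·(-0.047628) = 0.3035.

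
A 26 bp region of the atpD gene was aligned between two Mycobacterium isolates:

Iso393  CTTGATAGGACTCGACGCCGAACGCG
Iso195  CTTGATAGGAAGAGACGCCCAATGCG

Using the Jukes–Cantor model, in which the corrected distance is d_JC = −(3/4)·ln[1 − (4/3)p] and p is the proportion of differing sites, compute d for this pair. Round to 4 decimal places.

0.2222

Differing sites — 11:C/A; 12:T/G; 13:C/A; 20:G/C; 23:C/T.
p = 5/26 = 0.192308.
d = −0.75 · ln(1 − (4/3)·0.192308) = −0.75 · ln(0.743589) = −0.75 · (-0.296267) = 0.2222.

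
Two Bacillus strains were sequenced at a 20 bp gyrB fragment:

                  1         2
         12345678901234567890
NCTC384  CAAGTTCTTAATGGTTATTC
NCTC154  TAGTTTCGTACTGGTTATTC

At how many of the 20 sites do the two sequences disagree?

5

Differing sites — 1:C/T; 3:A/G; 4:G/T; 8:T/G; 11:A/C.
That gives 5 mismatches out of 20 aligned sites, so the Hamming distance is 5.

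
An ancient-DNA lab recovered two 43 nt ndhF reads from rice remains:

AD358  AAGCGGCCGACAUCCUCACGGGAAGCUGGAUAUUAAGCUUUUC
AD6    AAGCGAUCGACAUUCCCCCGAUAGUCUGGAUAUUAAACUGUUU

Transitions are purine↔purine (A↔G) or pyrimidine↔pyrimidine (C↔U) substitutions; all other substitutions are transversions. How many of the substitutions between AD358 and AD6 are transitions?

Mismatches occur at site 6 (G→A, transition), site 7 (C→U, transition), site 14 (C→U, transition), site 16 (U→C, transition), site 18 (A→C, transversion), site 21 (G→A, transition), site 22 (G→U, transversion), site 24 (A→G, transition), site 25 (G→U, transversion), site 37 (G→A, transition), site 40 (U→G, transversion), site 43 (C→U, transition).
Of the 12 differences, 8 transitions and 4 transversions, so the answer is 8.

8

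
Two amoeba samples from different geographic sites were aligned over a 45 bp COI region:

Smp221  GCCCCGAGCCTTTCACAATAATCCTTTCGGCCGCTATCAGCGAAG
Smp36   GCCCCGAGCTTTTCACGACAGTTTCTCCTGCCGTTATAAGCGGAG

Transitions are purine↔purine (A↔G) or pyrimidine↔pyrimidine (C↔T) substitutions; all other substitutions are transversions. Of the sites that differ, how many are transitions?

10

Differing sites — 10:C/T (Ti); 17:A/G (Ti); 19:T/C (Ti); 21:A/G (Ti); 23:C/T (Ti); 24:C/T (Ti); 25:T/C (Ti); 27:T/C (Ti); 29:G/T (Tv); 34:C/T (Ti); 38:C/A (Tv); 43:A/G (Ti).
Of the 12 differences, 10 transitions and 2 transversions, so the answer is 10.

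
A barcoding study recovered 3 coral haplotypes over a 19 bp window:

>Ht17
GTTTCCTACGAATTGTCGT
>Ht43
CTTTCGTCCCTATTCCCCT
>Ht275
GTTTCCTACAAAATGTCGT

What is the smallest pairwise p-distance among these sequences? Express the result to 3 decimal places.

0.105

Pairwise Hamming distances:
  Ht17 vs Ht43: 8
  Ht17 vs Ht275: 2
  Ht43 vs Ht275: 9
The smallest is 2 mismatches, between Ht17 and Ht275; p = 2/19 = 0.105.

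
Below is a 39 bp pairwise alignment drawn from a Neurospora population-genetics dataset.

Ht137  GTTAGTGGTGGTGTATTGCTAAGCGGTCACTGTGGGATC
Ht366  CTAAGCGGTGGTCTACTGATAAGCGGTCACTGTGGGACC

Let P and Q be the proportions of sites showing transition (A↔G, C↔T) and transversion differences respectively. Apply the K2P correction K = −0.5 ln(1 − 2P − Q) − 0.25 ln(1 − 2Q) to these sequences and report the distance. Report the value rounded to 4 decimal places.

The sequences differ at positions 1 (G/C, transversion), 3 (T/A, transversion), 6 (T/C, transition), 13 (G/C, transversion), 16 (T/C, transition), 19 (C/A, transversion), 38 (T/C, transition).
Of the 7 differences, 3 transitions and 4 transversions over 39 sites: P = 3/39 = 0.076923, Q = 4/39 = 0.102564.
d = −0.5·ln(0.743590) − 0.25·ln(0.794872) = −0.5·(-0.296265) − 0.25·(-0.229574) = 0.2055.

0.2055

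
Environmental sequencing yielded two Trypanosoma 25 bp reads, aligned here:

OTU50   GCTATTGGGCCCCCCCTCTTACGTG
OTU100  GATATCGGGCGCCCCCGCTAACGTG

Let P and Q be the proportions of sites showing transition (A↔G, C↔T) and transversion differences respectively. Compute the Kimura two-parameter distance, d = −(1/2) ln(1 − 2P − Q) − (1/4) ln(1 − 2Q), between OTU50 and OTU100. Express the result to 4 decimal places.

0.2336

Differing sites — 2:C/A (Tv); 6:T/C (Ti); 11:C/G (Tv); 17:T/G (Tv); 20:T/A (Tv).
Of the 5 differences, 1 transition and 4 transversions over 25 sites: P = 1/25 = 0.040000, Q = 4/25 = 0.160000.
d = −0.5·ln(0.760000) − 0.25·ln(0.680000) = −0.5·(-0.274437) − 0.25·(-0.385662) = 0.2336.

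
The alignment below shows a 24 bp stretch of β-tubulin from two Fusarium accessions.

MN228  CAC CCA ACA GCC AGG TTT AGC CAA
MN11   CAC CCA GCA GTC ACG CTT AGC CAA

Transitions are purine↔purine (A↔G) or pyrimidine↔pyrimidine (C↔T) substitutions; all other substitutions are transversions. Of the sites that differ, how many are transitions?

The sequences differ at positions 7 (A/G, transition), 11 (C/T, transition), 14 (G/C, transversion), 16 (T/C, transition).
Of the 4 differences, 3 transitions and 1 transversion, so the answer is 3.

3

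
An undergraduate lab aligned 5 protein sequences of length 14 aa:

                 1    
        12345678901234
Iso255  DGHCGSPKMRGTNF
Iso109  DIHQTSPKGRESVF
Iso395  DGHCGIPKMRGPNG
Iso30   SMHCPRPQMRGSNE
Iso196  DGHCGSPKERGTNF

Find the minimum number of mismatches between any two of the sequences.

Pairwise Hamming distances:
  Iso255 vs Iso109: 7
  Iso255 vs Iso395: 3
  Iso255 vs Iso30: 7
  Iso255 vs Iso196: 1
  Iso109 vs Iso395: 9
  Iso109 vs Iso30: 10
  Iso109 vs Iso196: 7
  Iso395 vs Iso30: 7
  Iso395 vs Iso196: 4
  Iso30 vs Iso196: 8
The smallest is 1, between Iso255 and Iso196.

1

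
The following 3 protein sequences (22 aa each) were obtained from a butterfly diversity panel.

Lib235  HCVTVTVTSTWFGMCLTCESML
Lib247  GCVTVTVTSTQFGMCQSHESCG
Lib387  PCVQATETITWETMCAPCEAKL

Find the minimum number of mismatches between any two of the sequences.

Pairwise Hamming distances:
  Lib235 vs Lib247: 7
  Lib235 vs Lib387: 11
  Lib247 vs Lib387: 14
The smallest is 7, between Lib235 and Lib247.

7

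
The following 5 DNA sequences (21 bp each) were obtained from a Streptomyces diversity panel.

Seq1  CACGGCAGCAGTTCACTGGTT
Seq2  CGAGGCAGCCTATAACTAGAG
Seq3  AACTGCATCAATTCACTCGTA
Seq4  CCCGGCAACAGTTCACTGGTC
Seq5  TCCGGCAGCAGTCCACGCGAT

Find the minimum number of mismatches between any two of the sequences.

Pairwise Hamming distances:
  Seq1 vs Seq2: 9
  Seq1 vs Seq3: 6
  Seq1 vs Seq4: 3
  Seq1 vs Seq5: 6
  Seq2 vs Seq3: 12
  Seq2 vs Seq4: 10
  Seq2 vs Seq5: 11
  Seq3 vs Seq4: 7
  Seq3 vs Seq5: 9
  Seq4 vs Seq5: 7
The smallest is 3, between Seq1 and Seq4.

3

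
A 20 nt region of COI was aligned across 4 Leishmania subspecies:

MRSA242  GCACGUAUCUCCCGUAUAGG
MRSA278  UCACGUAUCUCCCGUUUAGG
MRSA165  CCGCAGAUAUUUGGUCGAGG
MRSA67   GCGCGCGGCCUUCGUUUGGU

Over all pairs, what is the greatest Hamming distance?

Pairwise Hamming distances:
  MRSA242 vs MRSA278: 2
  MRSA242 vs MRSA165: 10
  MRSA242 vs MRSA67: 10
  MRSA278 vs MRSA165: 10
  MRSA278 vs MRSA67: 10
  MRSA165 vs MRSA67: 12
The largest is 12, between MRSA165 and MRSA67.

12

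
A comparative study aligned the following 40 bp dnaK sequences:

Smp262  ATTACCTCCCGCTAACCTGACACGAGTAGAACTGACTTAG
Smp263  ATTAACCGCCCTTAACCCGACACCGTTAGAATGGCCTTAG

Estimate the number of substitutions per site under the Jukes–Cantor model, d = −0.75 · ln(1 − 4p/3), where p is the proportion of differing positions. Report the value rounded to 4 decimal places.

0.3831

Differing sites — 5:C/A; 7:T/C; 8:C/G; 11:G/C; 12:C/T; 18:T/C; 24:G/C; 25:A/G; 26:G/T; 32:C/T; 33:T/G; 35:A/C.
p = 12/40 = 0.300000.
d = −0.75 · ln(1 − (4/3)·0.300000) = −0.75 · ln(0.600000) = −0.75 · (-0.510826) = 0.3831.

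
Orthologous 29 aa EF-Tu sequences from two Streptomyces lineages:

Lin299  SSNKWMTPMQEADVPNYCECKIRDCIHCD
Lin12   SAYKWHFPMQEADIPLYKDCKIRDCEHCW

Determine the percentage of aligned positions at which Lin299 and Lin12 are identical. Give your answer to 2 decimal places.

Differing sites — 2:S/A; 3:N/Y; 6:M/H; 7:T/F; 14:V/I; 16:N/L; 18:C/K; 19:E/D; 26:I/E; 29:D/W.
19 of the 29 sites match, so the percent identity is 19/29 × 100 = 65.52%.

65.52%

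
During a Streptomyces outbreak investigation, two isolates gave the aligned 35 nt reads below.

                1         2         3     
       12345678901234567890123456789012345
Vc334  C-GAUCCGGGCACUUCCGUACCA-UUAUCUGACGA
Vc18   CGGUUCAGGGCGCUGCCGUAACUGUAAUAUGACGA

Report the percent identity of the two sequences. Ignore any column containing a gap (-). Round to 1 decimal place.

75.8%

Excluding the 2 gap columns leaves 33 comparable sites.
Differing sites — 4:A/U; 7:C/A; 12:A/G; 15:U/G; 21:C/A; 23:A/U; 26:U/A; 29:C/A.
25 of the 33 comparable sites match, so the percent identity is 25/33 × 100 = 75.8%.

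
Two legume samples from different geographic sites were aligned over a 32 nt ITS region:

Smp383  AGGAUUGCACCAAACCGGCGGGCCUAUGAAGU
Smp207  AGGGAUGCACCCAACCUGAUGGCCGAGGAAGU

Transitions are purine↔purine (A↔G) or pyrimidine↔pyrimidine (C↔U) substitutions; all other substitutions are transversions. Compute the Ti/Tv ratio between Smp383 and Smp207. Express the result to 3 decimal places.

0.143

The sequences differ at positions 4 (A/G, transition), 5 (U/A, transversion), 12 (A/C, transversion), 17 (G/U, transversion), 19 (C/A, transversion), 20 (G/U, transversion), 25 (U/G, transversion), 27 (U/G, transversion).
Of the 8 differences, 1 transition and 7 transversions, so Ti/Tv = 1/7 = 0.143.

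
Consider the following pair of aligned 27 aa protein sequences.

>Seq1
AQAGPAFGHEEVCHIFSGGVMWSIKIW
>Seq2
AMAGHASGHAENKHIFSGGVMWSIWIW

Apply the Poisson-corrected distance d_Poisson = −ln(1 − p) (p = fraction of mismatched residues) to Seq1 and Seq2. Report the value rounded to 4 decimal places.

Mismatches occur at site 2 (Q/M), site 5 (P/H), site 7 (F/S), site 10 (E/A), site 12 (V/N), site 13 (C/K), site 25 (K/W).
p = 7/27 = 0.259259.
d = −ln(1 − 0.259259) = −ln(0.740741) = 0.3001.

0.3001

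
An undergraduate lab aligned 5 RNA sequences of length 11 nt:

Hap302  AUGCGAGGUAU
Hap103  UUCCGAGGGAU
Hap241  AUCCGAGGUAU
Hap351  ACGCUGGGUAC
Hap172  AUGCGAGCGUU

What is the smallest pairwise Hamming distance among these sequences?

1

Pairwise Hamming distances:
  Hap302 vs Hap103: 3
  Hap302 vs Hap241: 1
  Hap302 vs Hap351: 4
  Hap302 vs Hap172: 3
  Hap103 vs Hap241: 2
  Hap103 vs Hap351: 7
  Hap103 vs Hap172: 4
  Hap241 vs Hap351: 5
  Hap241 vs Hap172: 4
  Hap351 vs Hap172: 7
The smallest is 1, between Hap302 and Hap241.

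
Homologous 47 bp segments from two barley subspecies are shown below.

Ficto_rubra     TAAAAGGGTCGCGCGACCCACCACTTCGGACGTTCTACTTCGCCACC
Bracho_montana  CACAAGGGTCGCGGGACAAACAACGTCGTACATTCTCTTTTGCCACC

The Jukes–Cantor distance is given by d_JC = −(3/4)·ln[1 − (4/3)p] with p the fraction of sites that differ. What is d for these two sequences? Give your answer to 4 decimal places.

0.3121

The sequences differ at positions 1 (T/C), 3 (A/C), 14 (C/G), 18 (C/A), 19 (C/A), 22 (C/A), 25 (T/G), 29 (G/T), 32 (G/A), 37 (A/C), 38 (C/T), 41 (C/T).
p = 12/47 = 0.255319.
d = −0.75 · ln(1 − (4/3)·0.255319) = −0.75 · ln(0.659575) = −0.75 · (-0.416160) = 0.3121.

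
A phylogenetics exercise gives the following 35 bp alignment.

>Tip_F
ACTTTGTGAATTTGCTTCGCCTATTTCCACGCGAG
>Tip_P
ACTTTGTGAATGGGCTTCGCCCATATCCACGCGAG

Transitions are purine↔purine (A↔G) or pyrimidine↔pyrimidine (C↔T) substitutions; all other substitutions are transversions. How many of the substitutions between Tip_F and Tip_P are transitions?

1

Differing sites — 12:T/G (Tv); 13:T/G (Tv); 22:T/C (Ti); 25:T/A (Tv).
Of the 4 differences, 1 transition and 3 transversions, so the answer is 1.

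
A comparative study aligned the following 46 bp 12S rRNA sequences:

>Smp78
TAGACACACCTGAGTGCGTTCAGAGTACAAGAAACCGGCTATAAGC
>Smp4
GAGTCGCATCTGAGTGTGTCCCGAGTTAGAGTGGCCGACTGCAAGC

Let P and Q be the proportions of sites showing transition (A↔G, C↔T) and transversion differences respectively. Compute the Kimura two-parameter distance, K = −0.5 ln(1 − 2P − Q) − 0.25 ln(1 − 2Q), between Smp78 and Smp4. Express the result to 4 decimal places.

The sequences differ at positions 1 (T/G, transversion), 4 (A/T, transversion), 6 (A/G, transition), 9 (C/T, transition), 17 (C/T, transition), 20 (T/C, transition), 22 (A/C, transversion), 27 (A/T, transversion), 28 (C/A, transversion), 29 (A/G, transition), 32 (A/T, transversion), 33 (A/G, transition), 34 (A/G, transition), 38 (G/A, transition), 41 (A/G, transition), 42 (T/C, transition).
Of the 16 differences, 10 transitions and 6 transversions over 46 sites: P = 10/46 = 0.217391, Q = 6/46 = 0.130435.
d = −0.5·ln(0.434783) − 0.25·ln(0.739130) = −0.5·(-0.832908) − 0.25·(-0.302281) = 0.4920.

0.4920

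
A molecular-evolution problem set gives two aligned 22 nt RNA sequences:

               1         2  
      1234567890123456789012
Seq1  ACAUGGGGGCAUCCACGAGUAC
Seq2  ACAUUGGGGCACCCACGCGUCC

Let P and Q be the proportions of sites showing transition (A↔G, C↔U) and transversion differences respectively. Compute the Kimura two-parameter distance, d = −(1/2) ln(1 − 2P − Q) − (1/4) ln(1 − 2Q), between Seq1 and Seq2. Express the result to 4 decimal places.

Mismatches occur at site 5 (G/U, transversion), site 12 (U/C, transition), site 18 (A/C, transversion), site 21 (A/C, transversion).
Of the 4 differences, 1 transition and 3 transversions over 22 sites: P = 1/22 = 0.045455, Q = 3/22 = 0.136364.
d = −0.5·ln(0.772726) − 0.25·ln(0.727272) = −0.5·(-0.257831) − 0.25·(-0.318455) = 0.2085.

0.2085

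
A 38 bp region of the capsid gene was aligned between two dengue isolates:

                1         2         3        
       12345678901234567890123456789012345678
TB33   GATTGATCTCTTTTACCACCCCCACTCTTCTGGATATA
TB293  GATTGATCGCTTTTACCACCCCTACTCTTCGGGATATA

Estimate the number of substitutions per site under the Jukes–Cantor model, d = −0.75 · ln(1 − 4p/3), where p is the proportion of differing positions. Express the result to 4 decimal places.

Mismatches occur at site 9 (T↔G), site 23 (C↔T), site 31 (T↔G).
p = 3/38 = 0.078947.
d = −0.75 · ln(1 − (4/3)·0.078947) = −0.75 · ln(0.894737) = −0.75 · (-0.111225) = 0.0834.

0.0834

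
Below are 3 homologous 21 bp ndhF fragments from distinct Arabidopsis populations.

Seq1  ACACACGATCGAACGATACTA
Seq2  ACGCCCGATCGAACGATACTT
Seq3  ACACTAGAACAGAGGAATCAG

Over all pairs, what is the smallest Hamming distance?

Pairwise Hamming distances:
  Seq1 vs Seq2: 3
  Seq1 vs Seq3: 10
  Seq2 vs Seq3: 11
The smallest is 3, between Seq1 and Seq2.

3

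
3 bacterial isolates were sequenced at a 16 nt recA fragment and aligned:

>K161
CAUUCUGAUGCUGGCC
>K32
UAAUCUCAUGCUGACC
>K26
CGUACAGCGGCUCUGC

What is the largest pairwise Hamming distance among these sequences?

Pairwise Hamming distances:
  K161 vs K32: 4
  K161 vs K26: 8
  K32 vs K26: 11
The largest is 11, between K32 and K26.

11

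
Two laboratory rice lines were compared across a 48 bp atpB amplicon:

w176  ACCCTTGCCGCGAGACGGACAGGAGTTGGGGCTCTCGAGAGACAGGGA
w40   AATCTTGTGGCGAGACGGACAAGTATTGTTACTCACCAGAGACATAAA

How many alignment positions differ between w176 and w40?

Mismatches occur at site 2 (C→A), site 3 (C→T), site 8 (C→T), site 9 (C→G), site 22 (G→A), site 24 (A→T), site 25 (G→A), site 29 (G→T), site 30 (G→T), site 31 (G→A), site 35 (T→A), site 37 (G→C), site 45 (G→T), site 46 (G→A), site 47 (G→A).
That gives 15 mismatches out of 48 aligned sites, so the Hamming distance is 15.

15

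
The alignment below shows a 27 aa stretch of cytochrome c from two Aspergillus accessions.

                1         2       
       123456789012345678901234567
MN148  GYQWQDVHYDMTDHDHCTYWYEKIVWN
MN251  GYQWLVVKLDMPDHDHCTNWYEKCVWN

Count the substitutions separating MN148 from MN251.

7

The sequences differ at positions 5 (Q/L), 6 (D/V), 8 (H/K), 9 (Y/L), 12 (T/P), 19 (Y/N), 24 (I/C).
That gives 7 mismatches out of 27 aligned sites, so the Hamming distance is 7.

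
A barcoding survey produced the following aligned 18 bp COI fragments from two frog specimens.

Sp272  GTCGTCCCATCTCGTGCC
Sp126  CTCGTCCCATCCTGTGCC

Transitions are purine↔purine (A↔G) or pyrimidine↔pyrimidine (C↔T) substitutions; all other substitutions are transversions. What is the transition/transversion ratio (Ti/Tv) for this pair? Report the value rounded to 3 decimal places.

Mismatches occur at site 1 (G→C, transversion), site 12 (T→C, transition), site 13 (C→T, transition).
Of the 3 differences, 2 transitions and 1 transversion, so Ti/Tv = 2/1 = 2.000.

2.000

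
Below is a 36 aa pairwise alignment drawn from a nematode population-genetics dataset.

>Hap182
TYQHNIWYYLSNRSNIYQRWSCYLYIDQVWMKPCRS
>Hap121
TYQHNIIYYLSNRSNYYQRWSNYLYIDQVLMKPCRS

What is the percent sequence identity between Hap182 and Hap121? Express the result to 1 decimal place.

Differing sites — 7:W/I; 16:I/Y; 22:C/N; 30:W/L.
32 of the 36 sites match, so the percent identity is 32/36 × 100 = 88.9%.

88.9%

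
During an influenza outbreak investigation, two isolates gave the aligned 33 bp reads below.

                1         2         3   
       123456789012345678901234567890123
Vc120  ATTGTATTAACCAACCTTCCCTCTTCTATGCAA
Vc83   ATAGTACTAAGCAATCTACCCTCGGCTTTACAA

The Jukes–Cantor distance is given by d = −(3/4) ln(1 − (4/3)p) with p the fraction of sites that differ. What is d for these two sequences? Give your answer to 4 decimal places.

The sequences differ at positions 3 (T/A), 7 (T/C), 11 (C/G), 15 (C/T), 18 (T/A), 24 (T/G), 25 (T/G), 28 (A/T), 30 (G/A).
p = 9/33 = 0.272727.
d = −0.75 · ln(1 − (4/3)·0.272727) = −0.75 · ln(0.636364) = −0.75 · (-0.451985) = 0.3390.

0.3390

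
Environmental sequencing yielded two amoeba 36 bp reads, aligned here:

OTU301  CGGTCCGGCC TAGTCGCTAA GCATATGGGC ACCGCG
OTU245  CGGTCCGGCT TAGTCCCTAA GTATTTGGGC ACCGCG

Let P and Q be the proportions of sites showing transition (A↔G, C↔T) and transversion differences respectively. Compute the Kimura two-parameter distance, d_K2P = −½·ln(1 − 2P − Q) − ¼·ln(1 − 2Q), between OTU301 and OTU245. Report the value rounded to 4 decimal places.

Differing sites — 10:C/T (Ti); 16:G/C (Tv); 22:C/T (Ti); 25:A/T (Tv).
Of the 4 differences, 2 transitions and 2 transversions over 36 sites: P = 2/36 = 0.055556, Q = 2/36 = 0.055556.
d = −0.5·ln(0.833332) − 0.25·ln(0.888888) = −0.5·(-0.182323) − 0.25·(-0.117784) = 0.1206.

0.1206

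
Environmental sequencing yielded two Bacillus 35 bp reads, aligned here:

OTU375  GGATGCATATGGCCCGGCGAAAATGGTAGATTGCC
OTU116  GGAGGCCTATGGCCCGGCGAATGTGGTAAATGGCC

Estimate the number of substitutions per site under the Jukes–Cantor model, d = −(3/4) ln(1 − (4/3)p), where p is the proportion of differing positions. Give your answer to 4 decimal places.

Mismatches occur at site 4 (T→G), site 7 (A→C), site 22 (A→T), site 23 (A→G), site 29 (G→A), site 32 (T→G).
p = 6/35 = 0.171429.
d = −0.75 · ln(1 − (4/3)·0.171429) = −0.75 · ln(0.771428) = −0.75 · (-0.259512) = 0.1946.

0.1946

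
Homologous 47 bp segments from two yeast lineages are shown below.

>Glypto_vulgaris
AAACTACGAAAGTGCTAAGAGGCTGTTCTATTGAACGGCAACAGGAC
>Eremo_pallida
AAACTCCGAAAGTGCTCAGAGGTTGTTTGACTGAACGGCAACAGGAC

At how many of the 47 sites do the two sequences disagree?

Mismatches occur at site 6 (A/C), site 17 (A/C), site 23 (C/T), site 28 (C/T), site 29 (T/G), site 31 (T/C).
That gives 6 mismatches out of 47 aligned sites, so the Hamming distance is 6.

6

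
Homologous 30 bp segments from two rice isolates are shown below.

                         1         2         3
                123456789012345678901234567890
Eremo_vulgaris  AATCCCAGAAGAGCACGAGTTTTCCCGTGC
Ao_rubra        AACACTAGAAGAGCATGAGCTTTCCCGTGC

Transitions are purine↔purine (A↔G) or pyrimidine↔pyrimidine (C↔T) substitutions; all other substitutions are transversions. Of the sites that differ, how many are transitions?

Differing sites — 3:T/C (Ti); 4:C/A (Tv); 6:C/T (Ti); 16:C/T (Ti); 20:T/C (Ti).
Of the 5 differences, 4 transitions and 1 transversion, so the answer is 4.

4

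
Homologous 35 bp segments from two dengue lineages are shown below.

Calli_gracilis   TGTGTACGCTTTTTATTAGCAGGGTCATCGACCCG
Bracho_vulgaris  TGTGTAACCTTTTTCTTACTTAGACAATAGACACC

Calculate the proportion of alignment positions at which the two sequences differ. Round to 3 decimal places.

The sequences differ at positions 7 (C/A), 8 (G/C), 15 (A/C), 19 (G/C), 20 (C/T), 21 (A/T), 22 (G/A), 24 (G/A), 25 (T/C), 26 (C/A), 29 (C/A), 33 (C/A), 35 (G/C).
There are 13 differences over 35 sites, so p = 13/35 = 0.371.

0.371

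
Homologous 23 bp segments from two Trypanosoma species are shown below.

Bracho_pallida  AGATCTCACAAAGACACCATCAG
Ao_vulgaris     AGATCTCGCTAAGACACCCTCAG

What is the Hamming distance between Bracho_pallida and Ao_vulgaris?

3

Differing sites — 8:A/G; 10:A/T; 19:A/C.
That gives 3 mismatches out of 23 aligned sites, so the Hamming distance is 3.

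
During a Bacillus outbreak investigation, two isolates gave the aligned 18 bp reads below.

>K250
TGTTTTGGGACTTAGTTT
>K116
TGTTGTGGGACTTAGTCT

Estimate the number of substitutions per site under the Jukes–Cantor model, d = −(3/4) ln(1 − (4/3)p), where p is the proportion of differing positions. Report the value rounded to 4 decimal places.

0.1203

The sequences differ at positions 5 (T/G), 17 (T/C).
p = 2/18 = 0.111111.
d = −0.75 · ln(1 − (4/3)·0.111111) = −0.75 · ln(0.851852) = −0.75 · (-0.160342) = 0.1203.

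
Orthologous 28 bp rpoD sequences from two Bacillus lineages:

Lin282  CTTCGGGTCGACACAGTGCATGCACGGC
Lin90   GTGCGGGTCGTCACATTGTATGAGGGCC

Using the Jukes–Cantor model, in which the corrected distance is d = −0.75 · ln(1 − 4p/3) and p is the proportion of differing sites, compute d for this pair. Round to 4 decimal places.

The sequences differ at positions 1 (C/G), 3 (T/G), 11 (A/T), 16 (G/T), 19 (C/T), 23 (C/A), 24 (A/G), 25 (C/G), 27 (G/C).
p = 9/28 = 0.321429.
d = −0.75 · ln(1 − (4/3)·0.321429) = −0.75 · ln(0.571428) = −0.75 · (-0.559617) = 0.4197.

0.4197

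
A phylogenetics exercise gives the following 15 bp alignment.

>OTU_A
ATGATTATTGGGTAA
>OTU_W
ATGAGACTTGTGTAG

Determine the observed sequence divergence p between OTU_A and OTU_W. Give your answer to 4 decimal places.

Mismatches occur at site 5 (T↔G), site 6 (T↔A), site 7 (A↔C), site 11 (G↔T), site 15 (A↔G).
There are 5 differences over 15 sites, so p = 5/15 = 0.3333.

0.3333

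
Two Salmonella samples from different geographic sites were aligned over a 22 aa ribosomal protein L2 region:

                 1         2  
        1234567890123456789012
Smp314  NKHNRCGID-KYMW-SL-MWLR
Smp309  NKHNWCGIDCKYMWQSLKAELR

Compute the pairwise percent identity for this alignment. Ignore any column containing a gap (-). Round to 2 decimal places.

Excluding the 3 gap columns leaves 19 comparable sites.
The sequences differ at positions 5 (R/W), 19 (M/A), 20 (W/E).
16 of the 19 comparable sites match, so the percent identity is 16/19 × 100 = 84.21%.

84.21%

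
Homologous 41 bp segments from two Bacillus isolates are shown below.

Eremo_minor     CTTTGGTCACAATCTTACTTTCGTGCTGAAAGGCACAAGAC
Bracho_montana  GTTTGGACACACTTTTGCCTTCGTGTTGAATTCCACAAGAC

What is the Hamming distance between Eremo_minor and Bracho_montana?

The sequences differ at positions 1 (C/G), 7 (T/A), 12 (A/C), 14 (C/T), 17 (A/G), 19 (T/C), 26 (C/T), 31 (A/T), 32 (G/T), 33 (G/C).
That gives 10 mismatches out of 41 aligned sites, so the Hamming distance is 10.

10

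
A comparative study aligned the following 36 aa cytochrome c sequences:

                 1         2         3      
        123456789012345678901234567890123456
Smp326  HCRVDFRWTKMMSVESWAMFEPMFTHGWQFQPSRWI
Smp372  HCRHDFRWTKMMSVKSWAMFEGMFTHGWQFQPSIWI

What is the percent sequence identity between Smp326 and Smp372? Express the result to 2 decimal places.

88.89%

Differing sites — 4:V/H; 15:E/K; 22:P/G; 34:R/I.
32 of the 36 sites match, so the percent identity is 32/36 × 100 = 88.89%.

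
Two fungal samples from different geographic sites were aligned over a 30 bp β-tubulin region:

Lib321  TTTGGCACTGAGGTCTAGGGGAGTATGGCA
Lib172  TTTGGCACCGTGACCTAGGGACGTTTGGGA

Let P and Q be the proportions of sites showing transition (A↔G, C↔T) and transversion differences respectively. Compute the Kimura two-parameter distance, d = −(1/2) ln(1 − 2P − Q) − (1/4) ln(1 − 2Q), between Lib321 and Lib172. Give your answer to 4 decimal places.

The sequences differ at positions 9 (T/C, transition), 11 (A/T, transversion), 13 (G/A, transition), 14 (T/C, transition), 21 (G/A, transition), 22 (A/C, transversion), 25 (A/T, transversion), 29 (C/G, transversion).
Of the 8 differences, 4 transitions and 4 transversions over 30 sites: P = 4/30 = 0.133333, Q = 4/30 = 0.133333.
d = −0.5·ln(0.600001) − 0.25·ln(0.733334) = −0.5·(-0.510824) − 0.25·(-0.310154) = 0.3330.

0.3330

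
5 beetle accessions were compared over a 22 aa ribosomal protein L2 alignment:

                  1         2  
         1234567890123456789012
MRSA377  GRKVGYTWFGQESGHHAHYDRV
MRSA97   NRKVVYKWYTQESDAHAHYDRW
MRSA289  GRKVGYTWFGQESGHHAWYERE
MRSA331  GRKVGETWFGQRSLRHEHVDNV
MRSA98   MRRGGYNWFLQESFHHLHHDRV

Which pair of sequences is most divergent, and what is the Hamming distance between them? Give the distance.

13

Pairwise Hamming distances:
  MRSA377 vs MRSA97: 8
  MRSA377 vs MRSA289: 3
  MRSA377 vs MRSA331: 7
  MRSA377 vs MRSA98: 8
  MRSA97 vs MRSA289: 10
  MRSA97 vs MRSA331: 13
  MRSA97 vs MRSA98: 12
  MRSA289 vs MRSA331: 10
  MRSA289 vs MRSA98: 11
  MRSA331 vs MRSA98: 12
The largest is 13, between MRSA97 and MRSA331.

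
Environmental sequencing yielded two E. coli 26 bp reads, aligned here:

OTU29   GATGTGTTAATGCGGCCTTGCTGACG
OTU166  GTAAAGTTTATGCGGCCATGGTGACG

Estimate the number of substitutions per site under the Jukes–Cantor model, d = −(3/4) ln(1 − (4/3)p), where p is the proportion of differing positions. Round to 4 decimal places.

The sequences differ at positions 2 (A/T), 3 (T/A), 4 (G/A), 5 (T/A), 9 (A/T), 18 (T/A), 21 (C/G).
p = 7/26 = 0.269231.
d = −0.75 · ln(1 − (4/3)·0.269231) = −0.75 · ln(0.641025) = −0.75 · (-0.444687) = 0.3335.

0.3335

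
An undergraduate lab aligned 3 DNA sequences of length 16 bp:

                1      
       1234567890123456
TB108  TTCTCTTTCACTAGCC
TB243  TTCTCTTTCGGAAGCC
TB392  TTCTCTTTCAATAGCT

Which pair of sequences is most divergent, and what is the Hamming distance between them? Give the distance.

4

Pairwise Hamming distances:
  TB108 vs TB243: 3
  TB108 vs TB392: 2
  TB243 vs TB392: 4
The largest is 4, between TB243 and TB392.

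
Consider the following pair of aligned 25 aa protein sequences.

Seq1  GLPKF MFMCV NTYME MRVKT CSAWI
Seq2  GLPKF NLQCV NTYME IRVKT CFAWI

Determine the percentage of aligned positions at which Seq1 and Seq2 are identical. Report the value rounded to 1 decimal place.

80.0%

The sequences differ at positions 6 (M/N), 7 (F/L), 8 (M/Q), 16 (M/I), 22 (S/F).
20 of the 25 sites match, so the percent identity is 20/25 × 100 = 80.0%.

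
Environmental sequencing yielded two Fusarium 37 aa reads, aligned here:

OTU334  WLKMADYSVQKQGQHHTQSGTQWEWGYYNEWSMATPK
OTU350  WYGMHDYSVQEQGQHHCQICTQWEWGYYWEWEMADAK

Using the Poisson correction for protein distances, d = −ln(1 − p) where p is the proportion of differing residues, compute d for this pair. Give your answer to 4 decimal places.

Mismatches occur at site 2 (L/Y), site 3 (K/G), site 5 (A/H), site 11 (K/E), site 17 (T/C), site 19 (S/I), site 20 (G/C), site 29 (N/W), site 32 (S/E), site 35 (T/D), site 36 (P/A).
p = 11/37 = 0.297297.
d = −ln(1 − 0.297297) = −ln(0.702703) = 0.3528.

0.3528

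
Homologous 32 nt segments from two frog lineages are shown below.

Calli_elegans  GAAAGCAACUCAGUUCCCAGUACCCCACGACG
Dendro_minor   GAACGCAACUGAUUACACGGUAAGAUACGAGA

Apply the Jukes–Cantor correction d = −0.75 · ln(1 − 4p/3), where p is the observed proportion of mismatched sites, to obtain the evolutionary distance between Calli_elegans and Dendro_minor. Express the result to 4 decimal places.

Mismatches occur at site 4 (A→C), site 11 (C→G), site 13 (G→U), site 15 (U→A), site 17 (C→A), site 19 (A→G), site 23 (C→A), site 24 (C→G), site 25 (C→A), site 26 (C→U), site 31 (C→G), site 32 (G→A).
p = 12/32 = 0.375000.
d = −0.75 · ln(1 − (4/3)·0.375000) = −0.75 · ln(0.500000) = −0.75 · (-0.693147) = 0.5199.

0.5199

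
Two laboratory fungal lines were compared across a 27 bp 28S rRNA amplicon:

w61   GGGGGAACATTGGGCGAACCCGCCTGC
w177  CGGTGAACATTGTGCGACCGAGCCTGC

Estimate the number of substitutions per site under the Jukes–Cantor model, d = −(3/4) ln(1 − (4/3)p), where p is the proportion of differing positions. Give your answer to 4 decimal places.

Differing sites — 1:G/C; 4:G/T; 13:G/T; 18:A/C; 20:C/G; 21:C/A.
p = 6/27 = 0.222222.
d = −0.75 · ln(1 − (4/3)·0.222222) = −0.75 · ln(0.703704) = −0.75 · (-0.351397) = 0.2635.

0.2635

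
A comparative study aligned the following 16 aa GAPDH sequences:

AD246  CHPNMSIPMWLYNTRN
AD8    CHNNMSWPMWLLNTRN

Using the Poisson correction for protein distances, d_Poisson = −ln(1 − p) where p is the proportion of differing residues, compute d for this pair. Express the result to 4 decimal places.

Mismatches occur at site 3 (P↔N), site 7 (I↔W), site 12 (Y↔L).
p = 3/16 = 0.187500.
d = −ln(1 − 0.187500) = −ln(0.812500) = 0.2076.

0.2076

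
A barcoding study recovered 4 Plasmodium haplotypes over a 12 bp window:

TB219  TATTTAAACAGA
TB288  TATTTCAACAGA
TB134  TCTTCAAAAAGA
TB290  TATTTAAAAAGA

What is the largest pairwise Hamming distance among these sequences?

4

Pairwise Hamming distances:
  TB219 vs TB288: 1
  TB219 vs TB134: 3
  TB219 vs TB290: 1
  TB288 vs TB134: 4
  TB288 vs TB290: 2
  TB134 vs TB290: 2
The largest is 4, between TB288 and TB134.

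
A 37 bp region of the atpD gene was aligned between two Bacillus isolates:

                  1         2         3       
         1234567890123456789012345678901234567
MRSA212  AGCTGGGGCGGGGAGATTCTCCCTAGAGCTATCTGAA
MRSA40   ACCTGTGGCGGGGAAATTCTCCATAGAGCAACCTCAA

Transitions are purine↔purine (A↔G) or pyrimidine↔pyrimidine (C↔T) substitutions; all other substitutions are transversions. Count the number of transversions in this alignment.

The sequences differ at positions 2 (G/C, transversion), 6 (G/T, transversion), 15 (G/A, transition), 23 (C/A, transversion), 30 (T/A, transversion), 32 (T/C, transition), 35 (G/C, transversion).
Of the 7 differences, 2 transitions and 5 transversions, so the answer is 5.

5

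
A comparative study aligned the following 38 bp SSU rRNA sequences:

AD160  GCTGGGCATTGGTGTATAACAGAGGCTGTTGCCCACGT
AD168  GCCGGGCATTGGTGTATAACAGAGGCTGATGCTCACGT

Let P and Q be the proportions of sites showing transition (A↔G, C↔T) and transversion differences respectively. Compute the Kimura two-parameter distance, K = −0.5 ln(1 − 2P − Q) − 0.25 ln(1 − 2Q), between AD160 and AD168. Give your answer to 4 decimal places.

Differing sites — 3:T/C (Ti); 29:T/A (Tv); 33:C/T (Ti).
Of the 3 differences, 2 transitions and 1 transversion over 38 sites: P = 2/38 = 0.052632, Q = 1/38 = 0.026316.
d = −0.5·ln(0.868420) − 0.25·ln(0.947368) = −0.5·(-0.141080) − 0.25·(-0.054068) = 0.0841.

0.0841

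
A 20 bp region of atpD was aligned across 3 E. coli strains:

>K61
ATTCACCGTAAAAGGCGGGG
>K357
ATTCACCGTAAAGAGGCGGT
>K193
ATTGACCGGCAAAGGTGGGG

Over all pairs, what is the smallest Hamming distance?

4

Pairwise Hamming distances:
  K61 vs K357: 5
  K61 vs K193: 4
  K357 vs K193: 8
The smallest is 4, between K61 and K193.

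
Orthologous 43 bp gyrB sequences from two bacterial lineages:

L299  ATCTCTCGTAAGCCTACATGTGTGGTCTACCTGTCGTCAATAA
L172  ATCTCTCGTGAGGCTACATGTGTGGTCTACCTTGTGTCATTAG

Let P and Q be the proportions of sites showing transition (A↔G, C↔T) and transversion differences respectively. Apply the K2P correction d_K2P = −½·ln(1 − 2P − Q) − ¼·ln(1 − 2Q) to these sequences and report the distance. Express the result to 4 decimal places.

0.1838

Differing sites — 10:A/G (Ti); 13:C/G (Tv); 33:G/T (Tv); 34:T/G (Tv); 35:C/T (Ti); 40:A/T (Tv); 43:A/G (Ti).
Of the 7 differences, 3 transitions and 4 transversions over 43 sites: P = 3/43 = 0.069767, Q = 4/43 = 0.093023.
d = −0.5·ln(0.767443) − 0.25·ln(0.813954) = −0.5·(-0.264691) − 0.25·(-0.205851) = 0.1838.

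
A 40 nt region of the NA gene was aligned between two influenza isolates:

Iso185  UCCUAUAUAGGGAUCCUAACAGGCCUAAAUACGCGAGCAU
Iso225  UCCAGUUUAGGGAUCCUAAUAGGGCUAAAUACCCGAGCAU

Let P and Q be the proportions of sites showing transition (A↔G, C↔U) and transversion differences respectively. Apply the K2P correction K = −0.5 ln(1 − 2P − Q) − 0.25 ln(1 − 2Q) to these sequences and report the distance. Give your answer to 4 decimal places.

The sequences differ at positions 4 (U/A, transversion), 5 (A/G, transition), 7 (A/U, transversion), 20 (C/U, transition), 24 (C/G, transversion), 33 (G/C, transversion).
Of the 6 differences, 2 transitions and 4 transversions over 40 sites: P = 2/40 = 0.050000, Q = 4/40 = 0.100000.
d = −0.5·ln(0.800000) − 0.25·ln(0.800000) = −0.5·(-0.223144) − 0.25·(-0.223144) = 0.1674.

0.1674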